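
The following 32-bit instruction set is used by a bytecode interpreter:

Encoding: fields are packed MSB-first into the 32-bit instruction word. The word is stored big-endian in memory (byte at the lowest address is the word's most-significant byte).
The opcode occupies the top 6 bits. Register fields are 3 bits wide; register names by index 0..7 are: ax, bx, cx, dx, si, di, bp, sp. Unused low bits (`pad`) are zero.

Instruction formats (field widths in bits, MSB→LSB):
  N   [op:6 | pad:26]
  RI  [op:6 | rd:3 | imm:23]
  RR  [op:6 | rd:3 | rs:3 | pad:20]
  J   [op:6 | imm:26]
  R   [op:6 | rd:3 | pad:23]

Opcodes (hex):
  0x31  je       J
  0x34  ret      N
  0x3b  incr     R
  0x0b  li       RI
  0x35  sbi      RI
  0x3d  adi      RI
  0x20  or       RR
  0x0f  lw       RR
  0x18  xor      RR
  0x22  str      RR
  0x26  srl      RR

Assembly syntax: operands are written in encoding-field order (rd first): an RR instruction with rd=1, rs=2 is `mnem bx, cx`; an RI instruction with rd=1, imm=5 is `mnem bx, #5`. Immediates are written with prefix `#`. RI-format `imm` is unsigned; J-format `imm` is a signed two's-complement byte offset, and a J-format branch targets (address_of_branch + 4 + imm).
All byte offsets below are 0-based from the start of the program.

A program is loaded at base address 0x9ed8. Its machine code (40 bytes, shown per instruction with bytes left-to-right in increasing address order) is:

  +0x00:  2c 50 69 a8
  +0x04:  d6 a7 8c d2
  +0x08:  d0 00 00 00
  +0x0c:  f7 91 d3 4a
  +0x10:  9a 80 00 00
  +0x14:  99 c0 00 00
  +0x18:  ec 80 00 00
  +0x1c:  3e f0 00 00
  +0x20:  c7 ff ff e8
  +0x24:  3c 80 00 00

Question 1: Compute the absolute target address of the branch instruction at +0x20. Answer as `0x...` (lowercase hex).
@+20  big-endian(c7 ff ff e8) = 0xc7ffffe8
  opcode bits[31:26]=0x31: je/J
  [25:0] imm=67108840 (s26→-24) = #-24
  target = base 0x9ed8 + off 0x20 + 4 + imm -24 = 0x9ee4

0x9ee4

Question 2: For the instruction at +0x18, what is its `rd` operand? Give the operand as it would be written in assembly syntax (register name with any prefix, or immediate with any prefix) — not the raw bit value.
off 0x18: read ec 80 00 00 as big → 0xec800000
  op=0xec800000>>26=0x3b ⇒ incr (R)
  rd@[25:23]=0x1 ⇒ bx

bx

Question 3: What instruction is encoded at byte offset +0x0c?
+0x0c: f7 91 d3 4a ⇒ word 0xf791d34a (big)
  opcode bits[31:26]=0x3d: adi/RI
  rd: (w>>23)&0x7=0x7 → sp
  imm: (w>>0)&0x7fffff=0x11d34a → #1168202

adi sp, #1168202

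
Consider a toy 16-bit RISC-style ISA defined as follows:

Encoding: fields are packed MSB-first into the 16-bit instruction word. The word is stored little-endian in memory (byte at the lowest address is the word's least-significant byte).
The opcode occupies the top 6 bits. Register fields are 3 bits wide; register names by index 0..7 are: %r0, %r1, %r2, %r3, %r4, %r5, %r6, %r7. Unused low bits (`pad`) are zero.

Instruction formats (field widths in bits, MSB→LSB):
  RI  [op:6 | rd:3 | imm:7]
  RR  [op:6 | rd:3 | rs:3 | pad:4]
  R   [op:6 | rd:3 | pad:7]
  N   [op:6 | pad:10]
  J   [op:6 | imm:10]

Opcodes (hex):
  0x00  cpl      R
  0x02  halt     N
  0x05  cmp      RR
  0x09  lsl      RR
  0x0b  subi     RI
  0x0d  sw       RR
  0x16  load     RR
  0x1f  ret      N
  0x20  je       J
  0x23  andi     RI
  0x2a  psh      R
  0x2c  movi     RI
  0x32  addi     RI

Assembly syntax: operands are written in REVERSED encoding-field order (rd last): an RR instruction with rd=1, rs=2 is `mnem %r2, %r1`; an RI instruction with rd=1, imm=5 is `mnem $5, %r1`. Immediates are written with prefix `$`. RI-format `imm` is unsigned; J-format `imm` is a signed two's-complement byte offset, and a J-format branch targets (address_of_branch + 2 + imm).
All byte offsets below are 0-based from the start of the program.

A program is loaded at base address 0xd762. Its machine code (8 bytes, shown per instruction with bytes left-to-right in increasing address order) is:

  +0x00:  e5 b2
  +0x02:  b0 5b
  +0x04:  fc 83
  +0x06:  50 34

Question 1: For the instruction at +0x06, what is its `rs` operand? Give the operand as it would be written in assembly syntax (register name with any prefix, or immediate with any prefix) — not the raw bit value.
[06] 50 34 → 0x3450
  top 6b → 0xd → sw [RR]
  rd@[9:7]=0x0 ⇒ %r0
  rs@[6:4]=0x5 ⇒ %r5

%r5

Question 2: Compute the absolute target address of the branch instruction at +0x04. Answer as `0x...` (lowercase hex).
+0x04: fc 83 ⇒ word 0x83fc (little)
  top 6b → 0x20 → je [J]
  imm@[9:0]=0x3fc (s10→-4) ⇒ $-4
  target = base 0xd762 + off 0x04 + 2 + imm -4 = 0xd764

0xd764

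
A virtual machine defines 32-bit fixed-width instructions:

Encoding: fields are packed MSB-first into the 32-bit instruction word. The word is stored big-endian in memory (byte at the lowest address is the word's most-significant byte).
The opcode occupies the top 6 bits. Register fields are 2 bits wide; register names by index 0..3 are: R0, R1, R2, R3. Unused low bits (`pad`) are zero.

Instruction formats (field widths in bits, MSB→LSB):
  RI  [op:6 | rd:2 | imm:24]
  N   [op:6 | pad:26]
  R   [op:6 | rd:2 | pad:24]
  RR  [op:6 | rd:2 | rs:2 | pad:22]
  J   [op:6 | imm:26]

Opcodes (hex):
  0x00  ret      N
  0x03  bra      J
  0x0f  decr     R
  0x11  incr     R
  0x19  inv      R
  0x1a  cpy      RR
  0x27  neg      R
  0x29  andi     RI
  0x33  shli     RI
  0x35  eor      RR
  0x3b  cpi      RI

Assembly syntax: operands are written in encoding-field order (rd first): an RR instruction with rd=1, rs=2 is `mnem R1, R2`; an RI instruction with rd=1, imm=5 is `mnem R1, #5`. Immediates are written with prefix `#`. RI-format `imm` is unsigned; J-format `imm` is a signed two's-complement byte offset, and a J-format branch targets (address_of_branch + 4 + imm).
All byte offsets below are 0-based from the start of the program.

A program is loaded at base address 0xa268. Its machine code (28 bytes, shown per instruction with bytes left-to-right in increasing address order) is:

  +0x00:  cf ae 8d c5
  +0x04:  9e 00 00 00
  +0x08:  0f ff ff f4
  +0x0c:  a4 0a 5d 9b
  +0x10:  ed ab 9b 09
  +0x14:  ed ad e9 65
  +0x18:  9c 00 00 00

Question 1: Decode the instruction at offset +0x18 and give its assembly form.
+0x18: 9c 00 00 00 ⇒ word 0x9c000000 (big)
  top 6b → 0x27 → neg [R]
  [25:24] rd=0 = R0

neg R0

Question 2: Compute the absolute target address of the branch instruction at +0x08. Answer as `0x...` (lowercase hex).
0xa268

+0x08: 0f ff ff f4 ⇒ word 0x0ffffff4 (big)
  op=0x0ffffff4>>26=0x3 ⇒ bra (J)
  imm: (w>>0)&0x3ffffff=0x3fffff4 (s26→-12) → #-12
  target = base 0xa268 + off 0x08 + 4 + imm -12 = 0xa268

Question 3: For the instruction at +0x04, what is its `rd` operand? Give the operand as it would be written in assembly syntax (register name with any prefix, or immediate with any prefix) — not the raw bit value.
R2

@+04  big-endian(9e 00 00 00) = 0x9e000000
  top 6b → 0x27 → neg [R]
  rd: (w>>24)&0x3=0x2 → R2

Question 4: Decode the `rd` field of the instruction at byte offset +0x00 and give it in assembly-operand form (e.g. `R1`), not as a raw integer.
@+00  big-endian(cf ae 8d c5) = 0xcfae8dc5
  op=0xcfae8dc5>>26=0x33 ⇒ shli (RI)
  rd@[25:24]=0x3 ⇒ R3
  imm@[23:0]=0xae8dc5 ⇒ #11439557

R3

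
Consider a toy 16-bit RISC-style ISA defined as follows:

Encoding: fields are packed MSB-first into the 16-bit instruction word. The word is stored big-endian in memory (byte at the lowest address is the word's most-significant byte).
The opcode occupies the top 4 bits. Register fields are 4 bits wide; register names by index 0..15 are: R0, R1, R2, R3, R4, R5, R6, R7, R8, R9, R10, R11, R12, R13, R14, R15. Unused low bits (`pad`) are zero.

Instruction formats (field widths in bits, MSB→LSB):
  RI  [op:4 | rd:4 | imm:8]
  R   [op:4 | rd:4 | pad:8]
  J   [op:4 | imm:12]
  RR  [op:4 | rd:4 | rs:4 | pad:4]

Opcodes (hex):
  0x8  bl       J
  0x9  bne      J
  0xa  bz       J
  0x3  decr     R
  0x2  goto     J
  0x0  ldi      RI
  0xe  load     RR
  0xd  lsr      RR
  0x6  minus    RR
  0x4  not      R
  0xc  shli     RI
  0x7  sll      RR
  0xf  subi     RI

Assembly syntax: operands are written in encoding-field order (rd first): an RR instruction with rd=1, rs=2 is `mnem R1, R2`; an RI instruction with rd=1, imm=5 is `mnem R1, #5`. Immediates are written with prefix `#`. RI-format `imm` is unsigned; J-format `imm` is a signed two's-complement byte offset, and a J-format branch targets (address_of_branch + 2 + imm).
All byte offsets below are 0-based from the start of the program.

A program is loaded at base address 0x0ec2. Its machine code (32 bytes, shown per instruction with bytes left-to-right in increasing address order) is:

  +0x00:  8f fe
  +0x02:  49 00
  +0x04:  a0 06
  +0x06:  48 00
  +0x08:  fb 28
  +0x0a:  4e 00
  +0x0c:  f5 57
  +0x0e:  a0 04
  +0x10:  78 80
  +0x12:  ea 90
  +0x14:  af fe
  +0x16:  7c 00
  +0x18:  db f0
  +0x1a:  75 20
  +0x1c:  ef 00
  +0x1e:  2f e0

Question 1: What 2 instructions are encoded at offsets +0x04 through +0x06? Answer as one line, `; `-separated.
+0x04: a0 06 ⇒ word 0xa006 (big)
  opcode bits[15:12]=0xa: bz/J
  imm@[11:0]=0x6 ⇒ #6
+0x06: 48 00 ⇒ word 0x4800 (big)
  opcode bits[15:12]=0x4: not/R
  rd@[11:8]=0x8 ⇒ R8

bz #6; not R8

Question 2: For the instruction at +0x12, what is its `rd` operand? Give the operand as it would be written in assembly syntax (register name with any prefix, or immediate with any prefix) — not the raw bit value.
+0x12: ea 90 ⇒ word 0xea90 (big)
  top 4b → 0xe → load [RR]
  rd: (w>>8)&0xf=0xa → R10
  rs: (w>>4)&0xf=0x9 → R9

R10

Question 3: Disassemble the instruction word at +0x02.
@+02  big-endian(49 00) = 0x4900
  op=0x4900>>12=0x4 ⇒ not (R)
  rd@[11:8]=0x9 ⇒ R9

not R9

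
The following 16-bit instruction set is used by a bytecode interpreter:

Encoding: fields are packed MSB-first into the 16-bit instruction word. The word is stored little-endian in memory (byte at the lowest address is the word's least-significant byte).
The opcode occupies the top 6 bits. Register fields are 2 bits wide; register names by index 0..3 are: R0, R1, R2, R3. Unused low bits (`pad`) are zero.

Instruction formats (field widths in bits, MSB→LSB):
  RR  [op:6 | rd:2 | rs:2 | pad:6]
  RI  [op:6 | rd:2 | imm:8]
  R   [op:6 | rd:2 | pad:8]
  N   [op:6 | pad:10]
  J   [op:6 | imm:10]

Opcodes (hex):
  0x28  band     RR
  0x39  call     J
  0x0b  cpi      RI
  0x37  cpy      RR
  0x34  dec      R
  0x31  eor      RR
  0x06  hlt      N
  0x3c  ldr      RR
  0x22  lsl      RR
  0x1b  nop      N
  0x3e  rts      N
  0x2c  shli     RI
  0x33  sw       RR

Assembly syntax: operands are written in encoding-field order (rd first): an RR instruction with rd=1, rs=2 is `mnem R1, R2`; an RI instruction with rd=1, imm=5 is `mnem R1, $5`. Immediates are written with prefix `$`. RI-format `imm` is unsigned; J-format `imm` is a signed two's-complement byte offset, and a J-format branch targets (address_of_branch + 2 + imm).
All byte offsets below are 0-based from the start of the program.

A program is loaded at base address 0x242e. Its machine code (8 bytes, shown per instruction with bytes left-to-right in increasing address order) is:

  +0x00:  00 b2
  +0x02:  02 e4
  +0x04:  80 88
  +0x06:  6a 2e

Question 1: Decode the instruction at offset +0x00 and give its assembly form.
+0x00: 00 b2 ⇒ word 0xb200 (little)
  top 6b → 0x2c → shli [RI]
  [9:8] rd=2 = R2
  [7:0] imm=0 = $0

shli R2, $0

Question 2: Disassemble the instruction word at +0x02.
[02] 02 e4 → 0xe402
  op=0xe402>>10=0x39 ⇒ call (J)
  [9:0] imm=2 = $2

call $2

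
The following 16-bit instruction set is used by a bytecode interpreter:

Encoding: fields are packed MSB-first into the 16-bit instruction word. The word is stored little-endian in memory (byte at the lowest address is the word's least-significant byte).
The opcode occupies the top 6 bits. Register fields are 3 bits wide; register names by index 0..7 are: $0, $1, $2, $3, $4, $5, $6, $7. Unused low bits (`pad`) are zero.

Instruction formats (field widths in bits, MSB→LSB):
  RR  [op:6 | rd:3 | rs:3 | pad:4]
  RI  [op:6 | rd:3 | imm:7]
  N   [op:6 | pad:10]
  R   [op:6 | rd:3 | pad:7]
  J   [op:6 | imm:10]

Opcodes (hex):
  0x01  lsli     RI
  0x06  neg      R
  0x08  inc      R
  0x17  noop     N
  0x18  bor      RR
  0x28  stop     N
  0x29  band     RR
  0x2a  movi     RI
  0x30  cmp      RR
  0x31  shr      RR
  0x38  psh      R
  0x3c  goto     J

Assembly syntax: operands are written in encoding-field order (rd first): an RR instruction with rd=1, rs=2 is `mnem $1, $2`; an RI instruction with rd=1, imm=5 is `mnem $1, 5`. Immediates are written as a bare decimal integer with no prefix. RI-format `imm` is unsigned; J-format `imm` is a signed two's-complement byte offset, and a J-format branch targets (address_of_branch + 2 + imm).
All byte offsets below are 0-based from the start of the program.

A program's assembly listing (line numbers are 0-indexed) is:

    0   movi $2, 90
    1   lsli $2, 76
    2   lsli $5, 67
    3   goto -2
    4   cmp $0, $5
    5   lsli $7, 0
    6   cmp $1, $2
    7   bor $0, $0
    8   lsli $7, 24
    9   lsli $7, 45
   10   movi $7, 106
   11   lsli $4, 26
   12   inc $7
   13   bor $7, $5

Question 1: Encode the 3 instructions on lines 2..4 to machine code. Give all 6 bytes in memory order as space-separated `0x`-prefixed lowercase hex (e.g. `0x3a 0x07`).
0xc3 0x06 0xfe 0xf3 0x50 0xc0

line 2 (lsli): pack op=0x1:6|rd=5:3|imm=67:7 = 0x06c3; little→ c3 06
line 3 (goto): pack op=0x3c:6|imm=-2:10 = 0xf3fe; little→ fe f3
line 4 (cmp): pack op=0x30:6|rd=0:3|rs=5:3|pad=0:4 = 0xc050; little→ 50 c0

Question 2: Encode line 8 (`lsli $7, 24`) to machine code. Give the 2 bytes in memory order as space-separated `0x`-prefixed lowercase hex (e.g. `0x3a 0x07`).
L8: lsli op=0x1:6|rd=7:3|imm=24:7 ⇒ 0x0798 ⇒ little 98 07

0x98 0x07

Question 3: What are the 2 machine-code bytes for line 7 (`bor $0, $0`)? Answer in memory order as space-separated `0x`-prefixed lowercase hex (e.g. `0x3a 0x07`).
line 7 (bor): pack op=0x18:6|rd=0:3|rs=0:3|pad=0:4 = 0x6000; little→ 00 60

0x00 0x60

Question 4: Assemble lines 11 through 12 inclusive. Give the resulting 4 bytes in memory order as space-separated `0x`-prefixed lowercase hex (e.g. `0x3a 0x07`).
11. lsli fields op=0x1:6|rd=4:3|imm=26:7 → word 061ah → 1a 06
12. inc fields op=0x8:6|rd=7:3|pad=0:7 → word 2380h → 80 23

0x1a 0x06 0x80 0x23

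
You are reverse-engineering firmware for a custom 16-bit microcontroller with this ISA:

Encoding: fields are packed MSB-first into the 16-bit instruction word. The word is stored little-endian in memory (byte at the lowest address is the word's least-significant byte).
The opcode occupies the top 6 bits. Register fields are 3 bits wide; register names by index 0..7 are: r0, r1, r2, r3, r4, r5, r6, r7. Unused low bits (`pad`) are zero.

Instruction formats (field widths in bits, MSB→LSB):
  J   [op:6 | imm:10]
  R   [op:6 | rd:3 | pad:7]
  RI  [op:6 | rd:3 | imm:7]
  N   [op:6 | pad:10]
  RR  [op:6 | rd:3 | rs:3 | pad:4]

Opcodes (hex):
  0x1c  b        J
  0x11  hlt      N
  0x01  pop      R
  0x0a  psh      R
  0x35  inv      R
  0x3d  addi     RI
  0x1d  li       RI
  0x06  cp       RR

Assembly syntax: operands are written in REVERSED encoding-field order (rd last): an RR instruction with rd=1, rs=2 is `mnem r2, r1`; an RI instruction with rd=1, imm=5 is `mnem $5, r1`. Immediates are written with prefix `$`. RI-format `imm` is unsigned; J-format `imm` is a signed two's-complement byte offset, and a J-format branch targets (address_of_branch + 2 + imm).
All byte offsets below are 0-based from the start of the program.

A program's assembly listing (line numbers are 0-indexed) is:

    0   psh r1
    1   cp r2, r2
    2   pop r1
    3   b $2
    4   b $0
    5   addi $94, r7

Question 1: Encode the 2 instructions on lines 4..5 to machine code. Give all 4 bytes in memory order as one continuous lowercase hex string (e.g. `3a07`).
4. b fields op=0x1c:6|imm=0:10 → word 7000h → 00 70
5. addi fields op=0x3d:6|rd=7:3|imm=94:7 → word f7deh → de f7

0070def7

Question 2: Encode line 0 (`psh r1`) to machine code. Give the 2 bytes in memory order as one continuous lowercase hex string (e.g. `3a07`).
line 0 (psh): pack op=0xa:6|rd=1:3|pad=0:7 = 0x2880; little→ 80 28

8028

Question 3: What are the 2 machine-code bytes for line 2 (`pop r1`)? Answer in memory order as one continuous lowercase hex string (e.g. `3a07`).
2. pop fields op=0x1:6|rd=1:3|pad=0:7 → word 0480h → 80 04

8004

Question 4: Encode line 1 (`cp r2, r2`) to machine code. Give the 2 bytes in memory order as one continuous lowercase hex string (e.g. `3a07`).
1. cp fields op=0x6:6|rd=2:3|rs=2:3|pad=0:4 → word 1920h → 20 19

2019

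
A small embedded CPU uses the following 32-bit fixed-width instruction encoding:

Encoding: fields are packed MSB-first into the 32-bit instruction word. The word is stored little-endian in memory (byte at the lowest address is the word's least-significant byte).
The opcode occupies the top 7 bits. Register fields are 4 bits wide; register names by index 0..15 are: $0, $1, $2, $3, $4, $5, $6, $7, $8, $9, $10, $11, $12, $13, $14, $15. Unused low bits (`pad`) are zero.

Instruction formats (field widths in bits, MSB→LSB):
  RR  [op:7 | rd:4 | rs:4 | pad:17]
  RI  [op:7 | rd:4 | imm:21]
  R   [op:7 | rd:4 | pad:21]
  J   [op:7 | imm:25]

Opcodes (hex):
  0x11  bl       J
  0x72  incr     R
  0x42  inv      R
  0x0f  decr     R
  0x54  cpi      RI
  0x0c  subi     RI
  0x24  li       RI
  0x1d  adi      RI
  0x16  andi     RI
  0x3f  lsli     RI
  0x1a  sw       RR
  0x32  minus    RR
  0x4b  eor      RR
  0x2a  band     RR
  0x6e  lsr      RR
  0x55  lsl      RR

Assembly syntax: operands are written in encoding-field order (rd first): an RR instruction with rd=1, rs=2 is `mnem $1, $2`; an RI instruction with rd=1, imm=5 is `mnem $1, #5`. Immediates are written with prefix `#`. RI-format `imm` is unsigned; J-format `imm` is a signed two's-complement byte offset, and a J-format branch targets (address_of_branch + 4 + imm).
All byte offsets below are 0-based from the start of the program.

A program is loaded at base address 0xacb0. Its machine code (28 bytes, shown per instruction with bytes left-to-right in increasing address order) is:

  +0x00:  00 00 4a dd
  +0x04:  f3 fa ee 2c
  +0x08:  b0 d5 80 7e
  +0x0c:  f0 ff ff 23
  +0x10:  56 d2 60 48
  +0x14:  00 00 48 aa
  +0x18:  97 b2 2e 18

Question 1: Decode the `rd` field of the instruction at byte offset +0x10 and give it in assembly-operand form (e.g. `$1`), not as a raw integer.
[10] 56 d2 60 48 → 0x4860d256
  opcode bits[31:25]=0x24: li/RI
  [24:21] rd=3 = $3
  [20:0] imm=53846 = #53846

$3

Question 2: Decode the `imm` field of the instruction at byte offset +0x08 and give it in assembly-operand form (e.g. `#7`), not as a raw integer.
#54704

off 0x08: read b0 d5 80 7e as little → 0x7e80d5b0
  op=0x7e80d5b0>>25=0x3f ⇒ lsli (RI)
  [24:21] rd=4 = $4
  [20:0] imm=54704 = #54704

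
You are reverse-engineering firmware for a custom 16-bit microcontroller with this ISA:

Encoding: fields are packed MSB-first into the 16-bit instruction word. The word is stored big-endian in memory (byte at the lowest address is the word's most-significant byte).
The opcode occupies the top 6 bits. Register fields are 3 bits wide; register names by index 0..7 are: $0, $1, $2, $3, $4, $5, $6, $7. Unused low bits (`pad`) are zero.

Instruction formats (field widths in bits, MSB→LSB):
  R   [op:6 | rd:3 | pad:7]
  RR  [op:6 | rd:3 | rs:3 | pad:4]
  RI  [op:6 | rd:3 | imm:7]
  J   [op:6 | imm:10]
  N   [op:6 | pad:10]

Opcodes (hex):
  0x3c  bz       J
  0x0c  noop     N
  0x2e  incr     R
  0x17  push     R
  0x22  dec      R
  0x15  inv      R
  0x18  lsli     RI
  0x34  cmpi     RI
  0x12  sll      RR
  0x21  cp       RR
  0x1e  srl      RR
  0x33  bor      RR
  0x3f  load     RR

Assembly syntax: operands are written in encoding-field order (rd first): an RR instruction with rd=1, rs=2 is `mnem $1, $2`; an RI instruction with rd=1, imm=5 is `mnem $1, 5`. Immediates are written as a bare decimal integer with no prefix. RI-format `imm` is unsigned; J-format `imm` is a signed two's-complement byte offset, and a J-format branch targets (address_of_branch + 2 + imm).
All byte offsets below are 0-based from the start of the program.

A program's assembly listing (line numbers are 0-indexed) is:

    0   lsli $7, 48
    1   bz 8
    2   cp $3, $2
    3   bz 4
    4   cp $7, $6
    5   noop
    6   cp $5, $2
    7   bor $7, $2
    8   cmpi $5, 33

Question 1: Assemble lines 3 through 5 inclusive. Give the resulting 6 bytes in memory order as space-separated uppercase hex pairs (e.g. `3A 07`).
F0 04 87 E0 30 00

L3: bz op=0x3c:6|imm=4:10 ⇒ 0xf004 ⇒ big f0 04
L4: cp op=0x21:6|rd=7:3|rs=6:3|pad=0:4 ⇒ 0x87e0 ⇒ big 87 e0
L5: noop op=0xc:6|pad=0:10 ⇒ 0x3000 ⇒ big 30 00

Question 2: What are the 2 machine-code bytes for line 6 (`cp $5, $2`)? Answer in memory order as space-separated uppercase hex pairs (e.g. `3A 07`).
86 A0

line 6 (cp): pack op=0x21:6|rd=5:3|rs=2:3|pad=0:4 = 0x86a0; big→ 86 a0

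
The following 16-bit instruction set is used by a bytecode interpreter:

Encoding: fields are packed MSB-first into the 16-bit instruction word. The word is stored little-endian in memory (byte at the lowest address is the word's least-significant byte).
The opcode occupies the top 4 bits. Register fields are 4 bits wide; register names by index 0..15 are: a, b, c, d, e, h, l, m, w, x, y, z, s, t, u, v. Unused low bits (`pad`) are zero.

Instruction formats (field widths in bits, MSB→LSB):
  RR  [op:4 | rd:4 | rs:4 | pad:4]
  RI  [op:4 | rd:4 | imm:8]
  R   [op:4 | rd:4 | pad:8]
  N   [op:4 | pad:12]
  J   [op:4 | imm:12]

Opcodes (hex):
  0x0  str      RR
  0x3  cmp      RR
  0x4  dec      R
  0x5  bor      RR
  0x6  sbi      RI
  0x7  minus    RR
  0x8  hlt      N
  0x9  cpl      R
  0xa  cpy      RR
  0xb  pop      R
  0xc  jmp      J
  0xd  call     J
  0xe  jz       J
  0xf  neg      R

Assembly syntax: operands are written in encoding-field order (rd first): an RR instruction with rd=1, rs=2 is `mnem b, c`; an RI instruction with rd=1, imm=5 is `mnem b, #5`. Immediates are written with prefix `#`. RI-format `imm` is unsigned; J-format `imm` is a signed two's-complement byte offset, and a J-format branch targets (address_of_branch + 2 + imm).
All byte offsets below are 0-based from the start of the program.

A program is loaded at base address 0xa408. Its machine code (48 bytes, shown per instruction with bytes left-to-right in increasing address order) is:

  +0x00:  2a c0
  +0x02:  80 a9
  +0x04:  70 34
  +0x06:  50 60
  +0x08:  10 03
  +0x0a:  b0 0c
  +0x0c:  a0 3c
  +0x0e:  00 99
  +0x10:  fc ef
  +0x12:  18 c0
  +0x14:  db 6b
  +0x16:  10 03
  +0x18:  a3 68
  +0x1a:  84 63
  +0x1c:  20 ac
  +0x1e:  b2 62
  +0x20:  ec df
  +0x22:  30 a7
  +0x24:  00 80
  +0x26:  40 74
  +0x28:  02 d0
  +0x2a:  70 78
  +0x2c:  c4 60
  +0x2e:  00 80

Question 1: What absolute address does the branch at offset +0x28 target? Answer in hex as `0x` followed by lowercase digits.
+0x28: 02 d0 ⇒ word 0xd002 (little)
  op=0xd002>>12=0xd ⇒ call (J)
  imm: (w>>0)&0xfff=0x2 → #2
  target = base 0xa408 + off 0x28 + 2 + imm 2 = 0xa434

0xa434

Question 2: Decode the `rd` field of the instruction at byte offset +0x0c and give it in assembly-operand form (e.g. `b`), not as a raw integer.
s

off 0x0c: read a0 3c as little → 0x3ca0
  top 4b → 0x3 → cmp [RR]
  [11:8] rd=12 = s
  [7:4] rs=10 = y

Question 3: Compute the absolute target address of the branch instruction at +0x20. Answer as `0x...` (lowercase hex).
off 0x20: read ec df as little → 0xdfec
  opcode bits[15:12]=0xd: call/J
  imm@[11:0]=0xfec (s12→-20) ⇒ #-20
  target = base 0xa408 + off 0x20 + 2 + imm -20 = 0xa416

0xa416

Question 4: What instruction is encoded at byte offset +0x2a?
minus w, m

[2a] 70 78 → 0x7870
  opcode bits[15:12]=0x7: minus/RR
  rd@[11:8]=0x8 ⇒ w
  rs@[7:4]=0x7 ⇒ m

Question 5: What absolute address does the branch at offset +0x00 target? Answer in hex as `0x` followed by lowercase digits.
off 0x00: read 2a c0 as little → 0xc02a
  top 4b → 0xc → jmp [J]
  [11:0] imm=42 = #42
  target = base 0xa408 + off 0x00 + 2 + imm 42 = 0xa434

0xa434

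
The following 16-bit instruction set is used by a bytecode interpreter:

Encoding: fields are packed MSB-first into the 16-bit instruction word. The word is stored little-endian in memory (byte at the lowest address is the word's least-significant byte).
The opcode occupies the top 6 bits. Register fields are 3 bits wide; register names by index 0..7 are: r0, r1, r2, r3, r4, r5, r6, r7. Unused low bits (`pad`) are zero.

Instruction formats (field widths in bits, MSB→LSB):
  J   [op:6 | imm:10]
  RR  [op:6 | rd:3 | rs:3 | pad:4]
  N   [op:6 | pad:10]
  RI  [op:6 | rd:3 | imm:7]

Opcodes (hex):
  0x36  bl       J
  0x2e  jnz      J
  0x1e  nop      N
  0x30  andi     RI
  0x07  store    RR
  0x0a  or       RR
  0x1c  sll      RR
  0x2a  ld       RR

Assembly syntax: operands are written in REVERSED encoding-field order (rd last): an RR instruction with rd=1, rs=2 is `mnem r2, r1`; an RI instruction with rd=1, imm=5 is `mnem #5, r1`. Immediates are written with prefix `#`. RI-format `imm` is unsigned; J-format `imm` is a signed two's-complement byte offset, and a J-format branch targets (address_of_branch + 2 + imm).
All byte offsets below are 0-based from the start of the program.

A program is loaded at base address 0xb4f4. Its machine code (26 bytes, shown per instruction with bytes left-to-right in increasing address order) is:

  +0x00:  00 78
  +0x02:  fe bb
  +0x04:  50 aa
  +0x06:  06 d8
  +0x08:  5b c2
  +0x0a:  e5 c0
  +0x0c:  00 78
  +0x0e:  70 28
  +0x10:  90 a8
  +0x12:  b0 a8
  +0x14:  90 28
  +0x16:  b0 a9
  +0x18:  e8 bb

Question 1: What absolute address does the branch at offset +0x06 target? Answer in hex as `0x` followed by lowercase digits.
0xb502

+0x06: 06 d8 ⇒ word 0xd806 (little)
  top 6b → 0x36 → bl [J]
  imm@[9:0]=0x6 ⇒ #6
  target = base 0xb4f4 + off 0x06 + 2 + imm 6 = 0xb502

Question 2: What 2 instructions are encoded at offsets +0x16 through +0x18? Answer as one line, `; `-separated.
ld r3, r3; jnz #-24

off 0x16: read b0 a9 as little → 0xa9b0
  op=0xa9b0>>10=0x2a ⇒ ld (RR)
  [9:7] rd=3 = r3
  [6:4] rs=3 = r3
off 0x18: read e8 bb as little → 0xbbe8
  op=0xbbe8>>10=0x2e ⇒ jnz (J)
  [9:0] imm=1000 (s10→-24) = #-24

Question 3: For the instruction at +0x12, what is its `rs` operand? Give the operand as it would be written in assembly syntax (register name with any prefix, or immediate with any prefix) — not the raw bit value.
r3

+0x12: b0 a8 ⇒ word 0xa8b0 (little)
  top 6b → 0x2a → ld [RR]
  rd: (w>>7)&0x7=0x1 → r1
  rs: (w>>4)&0x7=0x3 → r3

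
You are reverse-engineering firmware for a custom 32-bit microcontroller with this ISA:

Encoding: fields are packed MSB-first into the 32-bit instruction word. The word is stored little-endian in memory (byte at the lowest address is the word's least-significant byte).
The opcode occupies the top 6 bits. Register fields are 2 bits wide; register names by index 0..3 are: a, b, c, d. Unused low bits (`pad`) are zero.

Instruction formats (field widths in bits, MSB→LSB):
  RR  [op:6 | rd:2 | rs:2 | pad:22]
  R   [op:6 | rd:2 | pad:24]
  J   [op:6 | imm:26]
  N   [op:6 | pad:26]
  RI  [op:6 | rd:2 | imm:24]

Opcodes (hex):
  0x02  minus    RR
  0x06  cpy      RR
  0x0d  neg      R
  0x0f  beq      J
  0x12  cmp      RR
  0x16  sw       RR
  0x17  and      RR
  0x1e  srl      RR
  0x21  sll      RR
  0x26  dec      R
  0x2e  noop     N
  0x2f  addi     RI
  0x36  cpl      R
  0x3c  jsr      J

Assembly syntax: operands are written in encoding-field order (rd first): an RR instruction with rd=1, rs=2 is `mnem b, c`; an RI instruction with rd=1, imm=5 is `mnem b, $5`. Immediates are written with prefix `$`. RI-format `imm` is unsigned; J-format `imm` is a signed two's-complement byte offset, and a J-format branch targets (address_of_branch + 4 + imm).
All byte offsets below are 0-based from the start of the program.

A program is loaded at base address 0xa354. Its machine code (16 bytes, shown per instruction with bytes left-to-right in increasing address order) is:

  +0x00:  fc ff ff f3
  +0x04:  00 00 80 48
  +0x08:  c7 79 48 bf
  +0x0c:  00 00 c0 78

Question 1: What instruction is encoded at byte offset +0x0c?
@+0c  little-endian(00 00 c0 78) = 0x78c00000
  opcode bits[31:26]=0x1e: srl/RR
  [25:24] rd=0 = a
  [23:22] rs=3 = d

srl a, d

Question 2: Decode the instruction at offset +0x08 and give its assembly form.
addi d, $4749767

+0x08: c7 79 48 bf ⇒ word 0xbf4879c7 (little)
  top 6b → 0x2f → addi [RI]
  [25:24] rd=3 = d
  [23:0] imm=4749767 = $4749767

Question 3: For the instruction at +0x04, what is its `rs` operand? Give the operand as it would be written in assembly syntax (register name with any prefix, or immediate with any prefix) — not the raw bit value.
@+04  little-endian(00 00 80 48) = 0x48800000
  op=0x48800000>>26=0x12 ⇒ cmp (RR)
  rd: (w>>24)&0x3=0x0 → a
  rs: (w>>22)&0x3=0x2 → c

c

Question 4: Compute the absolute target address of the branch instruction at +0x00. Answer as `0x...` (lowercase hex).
0xa354

@+00  little-endian(fc ff ff f3) = 0xf3fffffc
  opcode bits[31:26]=0x3c: jsr/J
  imm@[25:0]=0x3fffffc (s26→-4) ⇒ $-4
  target = base 0xa354 + off 0x00 + 4 + imm -4 = 0xa354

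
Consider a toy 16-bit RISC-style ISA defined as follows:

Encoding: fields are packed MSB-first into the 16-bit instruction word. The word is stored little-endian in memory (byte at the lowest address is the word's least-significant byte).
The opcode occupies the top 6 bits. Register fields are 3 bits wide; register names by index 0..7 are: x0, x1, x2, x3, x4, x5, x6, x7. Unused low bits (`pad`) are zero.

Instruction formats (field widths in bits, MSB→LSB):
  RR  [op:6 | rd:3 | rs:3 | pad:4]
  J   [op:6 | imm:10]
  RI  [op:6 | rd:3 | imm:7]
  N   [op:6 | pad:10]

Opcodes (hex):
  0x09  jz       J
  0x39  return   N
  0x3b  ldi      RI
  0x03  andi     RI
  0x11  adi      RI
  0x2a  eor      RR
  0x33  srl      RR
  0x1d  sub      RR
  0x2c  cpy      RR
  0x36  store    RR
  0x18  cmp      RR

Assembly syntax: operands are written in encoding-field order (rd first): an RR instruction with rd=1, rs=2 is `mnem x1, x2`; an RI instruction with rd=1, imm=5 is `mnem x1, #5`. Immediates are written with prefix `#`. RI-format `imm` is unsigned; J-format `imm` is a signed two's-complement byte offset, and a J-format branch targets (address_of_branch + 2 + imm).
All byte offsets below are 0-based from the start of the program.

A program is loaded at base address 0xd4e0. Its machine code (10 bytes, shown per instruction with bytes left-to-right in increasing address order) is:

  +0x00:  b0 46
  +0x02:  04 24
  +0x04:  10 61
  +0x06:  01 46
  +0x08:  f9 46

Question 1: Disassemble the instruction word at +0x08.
adi x5, #121

@+08  little-endian(f9 46) = 0x46f9
  opcode bits[15:10]=0x11: adi/RI
  rd@[9:7]=0x5 ⇒ x5
  imm@[6:0]=0x79 ⇒ #121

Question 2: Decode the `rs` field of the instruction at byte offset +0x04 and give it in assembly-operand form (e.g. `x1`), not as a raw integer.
x1

@+04  little-endian(10 61) = 0x6110
  opcode bits[15:10]=0x18: cmp/RR
  rd@[9:7]=0x2 ⇒ x2
  rs@[6:4]=0x1 ⇒ x1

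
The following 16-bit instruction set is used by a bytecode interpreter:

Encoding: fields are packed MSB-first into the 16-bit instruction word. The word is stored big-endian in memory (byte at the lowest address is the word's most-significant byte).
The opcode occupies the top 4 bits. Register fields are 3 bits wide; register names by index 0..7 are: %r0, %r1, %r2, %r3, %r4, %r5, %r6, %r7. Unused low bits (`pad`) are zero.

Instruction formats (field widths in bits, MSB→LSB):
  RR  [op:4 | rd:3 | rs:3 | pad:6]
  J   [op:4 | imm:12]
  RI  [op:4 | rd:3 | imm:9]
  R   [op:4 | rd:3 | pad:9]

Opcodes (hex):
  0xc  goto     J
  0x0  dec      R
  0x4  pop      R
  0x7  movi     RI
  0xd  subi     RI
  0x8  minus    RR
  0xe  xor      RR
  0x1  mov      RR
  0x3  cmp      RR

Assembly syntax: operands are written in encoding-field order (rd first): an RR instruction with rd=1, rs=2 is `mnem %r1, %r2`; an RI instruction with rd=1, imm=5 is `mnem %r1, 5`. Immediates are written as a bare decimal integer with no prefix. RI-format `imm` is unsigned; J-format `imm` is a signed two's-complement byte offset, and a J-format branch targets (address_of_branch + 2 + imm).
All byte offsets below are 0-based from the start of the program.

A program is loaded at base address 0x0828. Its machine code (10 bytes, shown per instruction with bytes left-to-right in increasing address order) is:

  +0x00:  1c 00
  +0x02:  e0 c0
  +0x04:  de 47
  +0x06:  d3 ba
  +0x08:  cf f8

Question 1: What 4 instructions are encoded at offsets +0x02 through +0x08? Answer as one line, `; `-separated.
xor %r0, %r3; subi %r7, 71; subi %r1, 442; goto -8

@+02  big-endian(e0 c0) = 0xe0c0
  opcode bits[15:12]=0xe: xor/RR
  rd: (w>>9)&0x7=0x0 → %r0
  rs: (w>>6)&0x7=0x3 → %r3
@+04  big-endian(de 47) = 0xde47
  opcode bits[15:12]=0xd: subi/RI
  rd: (w>>9)&0x7=0x7 → %r7
  imm: (w>>0)&0x1ff=0x47 → 71
@+06  big-endian(d3 ba) = 0xd3ba
  opcode bits[15:12]=0xd: subi/RI
  rd: (w>>9)&0x7=0x1 → %r1
  imm: (w>>0)&0x1ff=0x1ba → 442
@+08  big-endian(cf f8) = 0xcff8
  opcode bits[15:12]=0xc: goto/J
  imm: (w>>0)&0xfff=0xff8 (s12→-8) → -8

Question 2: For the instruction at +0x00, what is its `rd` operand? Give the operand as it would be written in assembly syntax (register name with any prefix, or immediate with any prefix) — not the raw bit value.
%r6

[00] 1c 00 → 0x1c00
  top 4b → 0x1 → mov [RR]
  rd: (w>>9)&0x7=0x6 → %r6
  rs: (w>>6)&0x7=0x0 → %r0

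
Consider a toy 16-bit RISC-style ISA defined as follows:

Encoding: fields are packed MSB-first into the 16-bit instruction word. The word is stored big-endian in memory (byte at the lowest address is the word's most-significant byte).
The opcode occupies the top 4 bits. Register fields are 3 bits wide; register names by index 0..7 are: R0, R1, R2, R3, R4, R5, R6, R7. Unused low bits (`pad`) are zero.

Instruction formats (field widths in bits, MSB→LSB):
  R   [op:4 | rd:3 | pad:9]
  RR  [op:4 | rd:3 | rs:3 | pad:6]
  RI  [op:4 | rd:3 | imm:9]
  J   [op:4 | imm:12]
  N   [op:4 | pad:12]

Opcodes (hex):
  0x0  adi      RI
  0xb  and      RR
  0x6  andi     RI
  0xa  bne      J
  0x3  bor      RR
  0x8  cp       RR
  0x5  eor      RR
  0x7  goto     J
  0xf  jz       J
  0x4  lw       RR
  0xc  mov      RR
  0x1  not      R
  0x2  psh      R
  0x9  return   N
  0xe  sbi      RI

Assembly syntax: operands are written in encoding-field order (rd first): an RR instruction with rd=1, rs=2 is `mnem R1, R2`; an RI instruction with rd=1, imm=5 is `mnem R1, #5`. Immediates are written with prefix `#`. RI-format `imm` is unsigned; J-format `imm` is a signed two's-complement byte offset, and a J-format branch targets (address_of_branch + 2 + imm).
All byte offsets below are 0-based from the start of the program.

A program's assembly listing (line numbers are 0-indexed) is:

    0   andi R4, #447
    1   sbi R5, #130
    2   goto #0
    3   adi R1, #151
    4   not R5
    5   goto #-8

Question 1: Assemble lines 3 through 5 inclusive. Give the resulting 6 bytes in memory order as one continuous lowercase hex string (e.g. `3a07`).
L3: adi op=0x0:4|rd=1:3|imm=151:9 ⇒ 0x0297 ⇒ big 02 97
L4: not op=0x1:4|rd=5:3|pad=0:9 ⇒ 0x1a00 ⇒ big 1a 00
L5: goto op=0x7:4|imm=-8:12 ⇒ 0x7ff8 ⇒ big 7f f8

02971a007ff8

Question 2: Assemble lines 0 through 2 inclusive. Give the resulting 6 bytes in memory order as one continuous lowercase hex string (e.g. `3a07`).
0. andi fields op=0x6:4|rd=4:3|imm=447:9 → word 69bfh → 69 bf
1. sbi fields op=0xe:4|rd=5:3|imm=130:9 → word ea82h → ea 82
2. goto fields op=0x7:4|imm=0:12 → word 7000h → 70 00

69bfea827000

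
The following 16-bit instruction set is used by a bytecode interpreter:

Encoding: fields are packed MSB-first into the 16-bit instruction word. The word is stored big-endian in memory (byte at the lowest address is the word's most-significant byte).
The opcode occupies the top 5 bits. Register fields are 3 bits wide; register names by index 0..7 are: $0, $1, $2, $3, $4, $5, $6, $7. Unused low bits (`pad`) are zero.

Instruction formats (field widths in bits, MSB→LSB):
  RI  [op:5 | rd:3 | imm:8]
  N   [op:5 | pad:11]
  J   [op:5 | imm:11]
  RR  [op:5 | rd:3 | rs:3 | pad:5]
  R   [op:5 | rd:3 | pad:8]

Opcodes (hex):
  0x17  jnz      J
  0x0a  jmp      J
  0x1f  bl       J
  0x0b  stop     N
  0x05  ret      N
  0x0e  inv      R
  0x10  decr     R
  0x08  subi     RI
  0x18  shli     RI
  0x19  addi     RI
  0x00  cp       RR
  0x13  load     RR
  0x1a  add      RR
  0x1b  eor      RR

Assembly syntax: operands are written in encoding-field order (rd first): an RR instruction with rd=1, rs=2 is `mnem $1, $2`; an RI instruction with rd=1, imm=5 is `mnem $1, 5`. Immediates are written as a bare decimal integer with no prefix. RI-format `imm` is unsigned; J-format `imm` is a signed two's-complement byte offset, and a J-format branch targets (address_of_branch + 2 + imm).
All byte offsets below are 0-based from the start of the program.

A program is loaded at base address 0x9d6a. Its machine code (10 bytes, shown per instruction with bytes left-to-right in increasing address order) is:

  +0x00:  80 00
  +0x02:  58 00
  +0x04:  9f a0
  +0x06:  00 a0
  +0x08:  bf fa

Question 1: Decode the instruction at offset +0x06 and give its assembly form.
@+06  big-endian(00 a0) = 0x00a0
  opcode bits[15:11]=0x0: cp/RR
  rd: (w>>8)&0x7=0x0 → $0
  rs: (w>>5)&0x7=0x5 → $5

cp $0, $5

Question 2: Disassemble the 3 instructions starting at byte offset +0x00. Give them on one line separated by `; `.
decr $0; stop; load $7, $5

off 0x00: read 80 00 as big → 0x8000
  top 5b → 0x10 → decr [R]
  rd@[10:8]=0x0 ⇒ $0
off 0x02: read 58 00 as big → 0x5800
  top 5b → 0xb → stop [N]
off 0x04: read 9f a0 as big → 0x9fa0
  top 5b → 0x13 → load [RR]
  rd@[10:8]=0x7 ⇒ $7
  rs@[7:5]=0x5 ⇒ $5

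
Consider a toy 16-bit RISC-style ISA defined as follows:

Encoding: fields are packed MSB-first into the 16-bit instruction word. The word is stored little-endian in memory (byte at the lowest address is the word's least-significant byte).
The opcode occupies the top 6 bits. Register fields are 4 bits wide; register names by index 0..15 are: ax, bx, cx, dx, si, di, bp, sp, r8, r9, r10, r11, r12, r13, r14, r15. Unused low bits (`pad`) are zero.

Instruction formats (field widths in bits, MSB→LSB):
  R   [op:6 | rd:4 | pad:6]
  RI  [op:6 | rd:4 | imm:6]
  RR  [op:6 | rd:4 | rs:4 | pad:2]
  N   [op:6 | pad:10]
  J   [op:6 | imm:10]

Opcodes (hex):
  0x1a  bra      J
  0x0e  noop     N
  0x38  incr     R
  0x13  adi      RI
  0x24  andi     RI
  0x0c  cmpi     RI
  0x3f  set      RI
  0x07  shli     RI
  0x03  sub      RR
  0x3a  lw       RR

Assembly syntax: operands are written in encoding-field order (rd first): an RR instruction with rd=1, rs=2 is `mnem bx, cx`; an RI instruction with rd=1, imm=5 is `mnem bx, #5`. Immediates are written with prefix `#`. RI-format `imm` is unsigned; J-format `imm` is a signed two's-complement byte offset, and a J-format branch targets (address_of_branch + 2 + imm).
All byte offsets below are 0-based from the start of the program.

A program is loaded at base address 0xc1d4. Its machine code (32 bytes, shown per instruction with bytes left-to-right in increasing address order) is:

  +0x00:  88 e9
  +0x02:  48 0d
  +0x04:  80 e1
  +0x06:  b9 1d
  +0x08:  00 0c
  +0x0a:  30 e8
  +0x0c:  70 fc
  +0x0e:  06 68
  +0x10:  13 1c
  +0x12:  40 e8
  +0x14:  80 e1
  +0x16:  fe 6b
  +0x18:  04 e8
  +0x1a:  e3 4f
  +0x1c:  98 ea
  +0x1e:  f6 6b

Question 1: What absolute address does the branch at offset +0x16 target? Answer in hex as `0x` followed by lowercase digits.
0xc1ea

[16] fe 6b → 0x6bfe
  op=0x6bfe>>10=0x1a ⇒ bra (J)
  imm: (w>>0)&0x3ff=0x3fe (s10→-2) → #-2
  target = base 0xc1d4 + off 0x16 + 2 + imm -2 = 0xc1ea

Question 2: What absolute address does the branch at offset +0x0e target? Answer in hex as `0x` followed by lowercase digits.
@+0e  little-endian(06 68) = 0x6806
  opcode bits[15:10]=0x1a: bra/J
  imm@[9:0]=0x6 ⇒ #6
  target = base 0xc1d4 + off 0x0e + 2 + imm 6 = 0xc1ea

0xc1ea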